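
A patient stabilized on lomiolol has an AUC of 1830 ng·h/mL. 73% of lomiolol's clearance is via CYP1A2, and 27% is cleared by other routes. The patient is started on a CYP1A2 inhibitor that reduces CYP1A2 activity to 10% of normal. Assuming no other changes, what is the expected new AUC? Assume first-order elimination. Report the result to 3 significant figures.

5.34 × 10³ ng·h/mL

CYP1A2: 0.73 × 0.1 = 0.073
Other: 0.27 (unchanged)
New clearance relative to baseline: 0.073 + 0.27 = 0.343.
New AUC = baseline ÷ relative clearance = 1830 / 0.343 = 5.34 × 10³ ng·h/mL.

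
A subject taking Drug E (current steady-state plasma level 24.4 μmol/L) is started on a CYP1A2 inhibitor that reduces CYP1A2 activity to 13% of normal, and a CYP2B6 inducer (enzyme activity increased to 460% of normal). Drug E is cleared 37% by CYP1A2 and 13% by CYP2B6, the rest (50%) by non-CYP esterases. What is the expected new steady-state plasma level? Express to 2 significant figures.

21 μmol/L

CYP1A2: 0.37 × 0.13 = 0.0481
CYP2B6: 0.13 × 4.6 = 0.598
Other: 0.5 (unchanged)
New clearance relative to baseline: 0.0481 + 0.598 + 0.5 = 1.1461.
Steady-state plasma level ∝ 1/CL: new value = 24.4 / 1.1461 = 21 μmol/L.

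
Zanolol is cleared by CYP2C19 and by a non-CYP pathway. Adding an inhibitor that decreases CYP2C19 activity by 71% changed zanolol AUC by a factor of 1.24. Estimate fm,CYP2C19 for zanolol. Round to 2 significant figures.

0.27

Let fm be the CYP2C19 fraction. New clearance relative to baseline = fm × 0.29 + (1 − fm).
AUC ratio = 1 / (new CL fraction), so new CL fraction = 1 / 1.24 = 0.8065.
fm × 0.29 + 1 − fm = 0.8065  ⇒  fm × (0.29 − 1) = −0.1935  ⇒  fm = 0.27.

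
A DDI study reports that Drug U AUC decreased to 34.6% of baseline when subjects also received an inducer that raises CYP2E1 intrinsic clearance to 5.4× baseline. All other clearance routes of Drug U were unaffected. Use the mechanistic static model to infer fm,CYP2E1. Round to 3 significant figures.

CL'/CL = 1 / 0.346 = 2.89
5.4·fm + (1 − fm) = 2.89
fm = (2.89 − 1) / (5.4 − 1) = 0.430

0.430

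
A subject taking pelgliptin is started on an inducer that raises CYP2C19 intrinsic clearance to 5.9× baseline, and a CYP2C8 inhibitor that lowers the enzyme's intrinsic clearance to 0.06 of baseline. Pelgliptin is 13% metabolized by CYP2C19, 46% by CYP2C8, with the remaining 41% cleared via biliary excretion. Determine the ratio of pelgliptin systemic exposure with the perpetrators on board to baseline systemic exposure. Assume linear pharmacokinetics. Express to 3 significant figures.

CYP2C19: 0.13 × 5.9 = 0.767
CYP2C8: 0.46 × 0.06 = 0.0276
Other: 0.41 (unchanged)
Relative clearance = 0.767 + 0.0276 + 0.41 = 1.2046.
Because systemic exposure varies inversely with clearance, the combined effect is 1 / 1.2046 = 0.830.

0.830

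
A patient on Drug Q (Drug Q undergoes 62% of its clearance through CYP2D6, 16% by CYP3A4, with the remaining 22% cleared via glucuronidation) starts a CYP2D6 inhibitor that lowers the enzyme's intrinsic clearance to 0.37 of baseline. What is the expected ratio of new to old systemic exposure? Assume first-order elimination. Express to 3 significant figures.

1.64

CYP2D6: 0.62 × 0.37 = 0.2294
CYP3A4: 0.16 (unchanged)
Other: 0.22 (unchanged)
New clearance relative to baseline: 0.2294 + 0.16 + 0.22 = 0.6094.
Since systemic exposure ∝ 1/CL, the ratio is 1 / 0.6094 = 1.64.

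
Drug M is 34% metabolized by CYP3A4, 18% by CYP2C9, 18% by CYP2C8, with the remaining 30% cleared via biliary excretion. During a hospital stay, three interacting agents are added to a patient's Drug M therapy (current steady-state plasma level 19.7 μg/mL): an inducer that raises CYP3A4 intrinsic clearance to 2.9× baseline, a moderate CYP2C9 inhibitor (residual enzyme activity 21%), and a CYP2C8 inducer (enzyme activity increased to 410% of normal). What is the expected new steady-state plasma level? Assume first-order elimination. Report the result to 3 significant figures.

9.55 μg/mL

The CYP3A4 pathway (34% of clearance) increases to 2.9× activity: 0.34 × 2.9 = 0.986.
The CYP2C9 pathway (18% of clearance) falls to 0.21× activity: 0.18 × 0.21 = 0.0378.
The CYP2C8 pathway (18% of clearance) is boosted to 4.1× activity: 0.18 × 4.1 = 0.738.
Non-CYP routes (30%) are unchanged.
CL_new/CL_old = 0.986 + 0.0378 + 0.738 + 0.3 = 2.0618.
Dividing the baseline by the relative clearance: 19.7 / 2.0618 = 9.55 μg/mL.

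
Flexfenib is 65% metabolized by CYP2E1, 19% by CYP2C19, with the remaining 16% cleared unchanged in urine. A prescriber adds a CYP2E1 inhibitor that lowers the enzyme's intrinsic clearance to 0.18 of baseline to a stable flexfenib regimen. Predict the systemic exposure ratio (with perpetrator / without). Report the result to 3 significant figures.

CYP2E1: 0.65 × 0.18 = 0.117
CYP2C19: 0.19 (unchanged)
Other: 0.16 (unchanged)
New clearance relative to baseline: 0.117 + 0.19 + 0.16 = 0.467.
Since systemic exposure ∝ 1/CL, the ratio is 1 / 0.467 = 2.14.

2.14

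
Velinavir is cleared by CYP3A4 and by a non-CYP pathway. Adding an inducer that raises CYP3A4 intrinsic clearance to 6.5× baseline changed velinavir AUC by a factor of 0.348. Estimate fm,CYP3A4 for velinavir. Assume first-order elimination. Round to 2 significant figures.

Write x for the fraction cleared via CYP3A4. The observed AUC change means clearance rose to 1/0.348 = 2.874 of baseline.
Only the CYP3A4 route changed, so 2.874 = x·6.5 + (1 − x), giving x = 0.34.

0.34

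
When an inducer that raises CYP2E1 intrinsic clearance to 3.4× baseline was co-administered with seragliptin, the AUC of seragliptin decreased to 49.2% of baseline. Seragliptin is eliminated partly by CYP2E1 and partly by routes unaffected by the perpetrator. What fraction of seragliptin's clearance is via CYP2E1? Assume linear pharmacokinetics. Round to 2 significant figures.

Call the CYP2E1 fraction fm. After the interaction, CL_new/CL_old = fm × 3.4 + (1 − fm).
AUC ratio = 1 / (new CL fraction), so new CL fraction = 1 / 0.492 = 2.033.
fm × 3.4 + 1 − fm = 2.033  ⇒  fm × (3.4 − 1) = 1.033  ⇒  fm = 0.43.

0.43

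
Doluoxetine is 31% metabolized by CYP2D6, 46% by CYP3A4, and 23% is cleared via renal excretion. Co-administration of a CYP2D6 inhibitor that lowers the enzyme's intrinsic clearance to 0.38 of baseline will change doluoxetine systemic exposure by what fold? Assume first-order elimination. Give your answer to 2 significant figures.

1.2

The CYP2D6 pathway (31% of clearance) drops to 0.38× activity: 0.31 × 0.38 = 0.1178.
CYP3A4 (46%) and the residual 23% are unaffected.
New clearance relative to baseline: 0.1178 + 0.46 + 0.23 = 0.8078.
Systemic exposure is inversely proportional to clearance, so the fold-change is 1 / 0.8078 = 1.2.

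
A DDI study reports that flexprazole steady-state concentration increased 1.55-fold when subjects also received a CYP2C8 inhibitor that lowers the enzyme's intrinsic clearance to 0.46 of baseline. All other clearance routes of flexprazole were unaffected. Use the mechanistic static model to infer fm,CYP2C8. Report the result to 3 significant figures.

0.657

Let fm be the CYP2C8 fraction. New clearance relative to baseline = fm × 0.46 + (1 − fm).
Steady-state concentration ratio = 1 / (new CL fraction), so new CL fraction = 1 / 1.55 = 0.6452.
fm × 0.46 + 1 − fm = 0.6452  ⇒  fm × (0.46 − 1) = −0.3548  ⇒  fm = 0.657.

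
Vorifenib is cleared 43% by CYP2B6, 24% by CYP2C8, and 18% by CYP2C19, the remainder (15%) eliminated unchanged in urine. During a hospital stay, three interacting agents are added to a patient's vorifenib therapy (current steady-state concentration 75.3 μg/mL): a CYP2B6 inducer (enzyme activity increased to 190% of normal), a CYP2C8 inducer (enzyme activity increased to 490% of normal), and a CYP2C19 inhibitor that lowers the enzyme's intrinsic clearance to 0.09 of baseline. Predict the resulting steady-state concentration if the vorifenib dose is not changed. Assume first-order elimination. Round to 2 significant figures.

The CYP2B6 pathway (43% of clearance) rises to 1.9× activity: 0.43 × 1.9 = 0.817.
The CYP2C8 pathway (24% of clearance) increases to 4.9× activity: 0.24 × 4.9 = 1.176.
The CYP2C19 pathway (18% of clearance) drops to 0.09× activity: 0.18 × 0.09 = 0.0162.
Non-CYP routes (15%) are unchanged.
CL_new/CL_old = 0.817 + 1.176 + 0.0162 + 0.15 = 2.1592.
New steady-state concentration = 75.3 / 2.1592 = 35 μg/mL (concentration scales inversely with clearance).

35 μg/mL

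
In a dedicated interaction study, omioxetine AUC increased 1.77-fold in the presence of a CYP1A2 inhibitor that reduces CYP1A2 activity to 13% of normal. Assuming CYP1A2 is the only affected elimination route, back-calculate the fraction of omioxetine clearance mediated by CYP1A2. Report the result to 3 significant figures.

CL'/CL = 1 / 1.77 = 0.565
0.13·fm + (1 − fm) = 0.565
fm = (0.565 − 1) / (0.13 − 1) = 0.500

0.500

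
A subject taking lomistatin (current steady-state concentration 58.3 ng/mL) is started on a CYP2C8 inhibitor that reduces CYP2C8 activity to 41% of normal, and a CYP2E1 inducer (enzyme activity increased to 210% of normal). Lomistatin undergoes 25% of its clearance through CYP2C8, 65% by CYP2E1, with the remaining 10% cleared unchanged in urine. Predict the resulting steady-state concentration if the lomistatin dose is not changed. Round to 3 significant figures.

37.2 ng/mL

The CYP2C8 pathway (25% of clearance) is reduced to 0.41× activity: 0.25 × 0.41 = 0.1025.
The CYP2E1 pathway (65% of clearance) rises to 2.1× activity: 0.65 × 2.1 = 1.365.
The remaining 10% of clearance is unaffected.
Relative clearance = 0.1025 + 1.365 + 0.1 = 1.5675.
Steady-state concentration ∝ 1/CL: new value = 58.3 / 1.5675 = 37.2 ng/mL.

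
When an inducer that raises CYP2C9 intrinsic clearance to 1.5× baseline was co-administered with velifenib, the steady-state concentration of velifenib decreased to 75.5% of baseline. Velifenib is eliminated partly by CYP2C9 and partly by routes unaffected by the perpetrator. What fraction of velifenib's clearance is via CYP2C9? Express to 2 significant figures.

Let fm be the CYP2C9 fraction. New clearance relative to baseline = fm × 1.5 + (1 − fm).
Steady-state concentration ratio = 1 / (new CL fraction), so new CL fraction = 1 / 0.755 = 1.325.
fm × 1.5 + 1 − fm = 1.325  ⇒  fm × (1.5 − 1) = 0.3245  ⇒  fm = 0.65.

0.65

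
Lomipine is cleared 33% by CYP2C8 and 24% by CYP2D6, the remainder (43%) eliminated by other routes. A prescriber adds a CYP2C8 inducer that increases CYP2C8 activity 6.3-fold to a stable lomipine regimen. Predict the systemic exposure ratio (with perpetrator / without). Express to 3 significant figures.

0.364

CYP2C8: 0.33 × 6.3 = 2.079
CYP2D6: 0.24 (unchanged)
Other: 0.43 (unchanged)
New clearance relative to baseline: 2.079 + 0.24 + 0.43 = 2.749.
Systemic exposure is inversely proportional to clearance, so the fold-change is 1 / 2.749 = 0.364.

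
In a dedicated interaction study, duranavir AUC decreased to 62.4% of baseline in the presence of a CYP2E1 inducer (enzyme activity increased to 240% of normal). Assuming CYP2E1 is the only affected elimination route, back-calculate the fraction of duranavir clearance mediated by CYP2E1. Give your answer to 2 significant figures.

0.43

CL'/CL = 1 / 0.624 = 1.603
2.4·fm + (1 − fm) = 1.603
fm = (1.603 − 1) / (2.4 − 1) = 0.43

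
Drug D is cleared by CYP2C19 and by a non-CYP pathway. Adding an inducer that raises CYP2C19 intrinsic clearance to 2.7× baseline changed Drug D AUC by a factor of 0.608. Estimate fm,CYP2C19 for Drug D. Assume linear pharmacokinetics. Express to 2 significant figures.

Let x = fm,CYP2C19. Because AUC ∝ 1/CL, relative clearance rose to 1/0.608 = 1.645.
Setting x·2.7 + (1 − x) = 1.645 and solving: x = (1.645 − 1)/(2.7 − 1) = 0.38.

0.38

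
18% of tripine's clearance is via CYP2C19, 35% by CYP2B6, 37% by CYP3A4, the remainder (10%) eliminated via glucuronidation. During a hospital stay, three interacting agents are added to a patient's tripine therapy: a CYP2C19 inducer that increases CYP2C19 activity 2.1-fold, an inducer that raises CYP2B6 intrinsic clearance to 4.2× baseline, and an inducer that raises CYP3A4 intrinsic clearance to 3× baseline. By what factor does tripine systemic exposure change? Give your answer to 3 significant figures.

0.327

The CYP2C19 pathway (18% of clearance) rises to 2.1× activity: 0.18 × 2.1 = 0.378.
The CYP2B6 pathway (35% of clearance) increases to 4.2× activity: 0.35 × 4.2 = 1.47.
The CYP3A4 pathway (37% of clearance) increases to 3× activity: 0.37 × 3 = 1.11.
The remaining 10% of clearance is unaffected.
New clearance relative to baseline: 0.378 + 1.47 + 1.11 + 0.1 = 3.058.
Net systemic exposure ratio = 1 / 3.058 = 0.327.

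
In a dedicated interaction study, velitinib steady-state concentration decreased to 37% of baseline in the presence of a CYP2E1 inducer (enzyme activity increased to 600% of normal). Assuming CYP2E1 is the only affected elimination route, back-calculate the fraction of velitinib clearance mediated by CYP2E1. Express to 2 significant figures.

0.34

CL'/CL = 1 / 0.370 = 2.703
6·fm + (1 − fm) = 2.703
fm = (2.703 − 1) / (6 − 1) = 0.34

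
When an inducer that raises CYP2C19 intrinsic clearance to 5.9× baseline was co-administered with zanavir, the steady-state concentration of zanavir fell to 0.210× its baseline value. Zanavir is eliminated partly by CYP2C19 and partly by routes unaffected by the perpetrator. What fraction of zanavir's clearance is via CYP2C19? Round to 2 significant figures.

0.77

Let fm be the CYP2C19 fraction. New clearance relative to baseline = fm × 5.9 + (1 − fm).
Steady-state concentration ratio = 1 / (new CL fraction), so new CL fraction = 1 / 0.210 = 4.762.
fm × 5.9 + 1 − fm = 4.762  ⇒  fm × (5.9 − 1) = 3.762  ⇒  fm = 0.77.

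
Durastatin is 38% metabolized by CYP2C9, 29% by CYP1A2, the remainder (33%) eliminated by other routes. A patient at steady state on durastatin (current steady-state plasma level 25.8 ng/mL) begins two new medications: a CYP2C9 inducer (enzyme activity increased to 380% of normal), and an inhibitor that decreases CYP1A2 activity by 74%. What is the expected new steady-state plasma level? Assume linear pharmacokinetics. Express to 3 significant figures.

14.0 ng/mL

CYP2C9: 0.38 × 3.8 = 1.444
CYP1A2: 0.29 × 0.26 = 0.0754
Other: 0.33 (unchanged)
CL_new/CL_old = 1.444 + 0.0754 + 0.33 = 1.8494.
New steady-state plasma level = 25.8 / 1.8494 = 14.0 ng/mL (concentration scales inversely with clearance).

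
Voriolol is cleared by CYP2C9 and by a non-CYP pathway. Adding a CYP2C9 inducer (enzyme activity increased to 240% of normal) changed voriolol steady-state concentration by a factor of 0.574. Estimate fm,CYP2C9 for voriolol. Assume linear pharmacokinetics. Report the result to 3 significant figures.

CL'/CL = 1 / 0.574 = 1.742
2.4·fm + (1 − fm) = 1.742
fm = (1.742 − 1) / (2.4 − 1) = 0.530

0.530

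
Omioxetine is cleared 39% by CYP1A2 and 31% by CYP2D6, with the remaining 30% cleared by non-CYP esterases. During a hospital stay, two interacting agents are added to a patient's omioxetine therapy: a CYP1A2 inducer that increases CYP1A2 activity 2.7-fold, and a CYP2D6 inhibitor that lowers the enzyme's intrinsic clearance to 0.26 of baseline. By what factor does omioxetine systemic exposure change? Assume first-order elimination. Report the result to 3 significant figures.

The CYP1A2 pathway (39% of clearance) rises to 2.7× activity: 0.39 × 2.7 = 1.053.
The CYP2D6 pathway (31% of clearance) falls to 0.26× activity: 0.31 × 0.26 = 0.0806.
Non-CYP routes (30%) are unchanged.
CL_new/CL_old = 1.053 + 0.0806 + 0.3 = 1.4336.
Because systemic exposure varies inversely with clearance, the combined effect is 1 / 1.4336 = 0.698.

0.698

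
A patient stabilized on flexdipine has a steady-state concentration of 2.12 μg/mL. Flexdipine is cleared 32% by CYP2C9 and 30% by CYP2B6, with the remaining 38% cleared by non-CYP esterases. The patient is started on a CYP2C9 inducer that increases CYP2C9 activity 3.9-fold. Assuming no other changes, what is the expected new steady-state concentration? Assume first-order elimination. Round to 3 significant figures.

The CYP2C9 pathway (32% of clearance) rises to 3.9× activity: 0.32 × 3.9 = 1.248.
CYP2B6 (30%) and the residual 38% are unaffected.
CL_new/CL_old = 1.248 + 0.3 + 0.38 = 1.928.
New steady-state concentration = baseline ÷ relative clearance = 2.12 / 1.928 = 1.10 μg/mL.

1.10 μg/mL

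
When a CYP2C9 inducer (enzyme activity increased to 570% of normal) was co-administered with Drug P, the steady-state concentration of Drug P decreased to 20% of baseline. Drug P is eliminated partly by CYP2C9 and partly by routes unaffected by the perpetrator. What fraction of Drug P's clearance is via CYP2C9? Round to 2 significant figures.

Call the CYP2C9 fraction fm. After the interaction, CL_new/CL_old = fm × 5.7 + (1 − fm).
Steady-state concentration ratio = 1 / (new CL fraction), so new CL fraction = 1 / 0.200 = 5.
fm × 5.7 + 1 − fm = 5  ⇒  fm × (5.7 − 1) = 4  ⇒  fm = 0.85.

0.85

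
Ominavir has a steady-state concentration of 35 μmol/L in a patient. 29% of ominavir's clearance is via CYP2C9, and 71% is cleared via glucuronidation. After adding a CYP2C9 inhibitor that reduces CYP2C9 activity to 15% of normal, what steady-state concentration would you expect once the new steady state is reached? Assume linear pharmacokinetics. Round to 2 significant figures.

46 μmol/L

The CYP2C9 pathway (29% of clearance) is reduced to 0.15× activity: 0.29 × 0.15 = 0.0435.
The remaining 71% of clearance is unaffected.
Relative clearance = 0.0435 + 0.71 = 0.7535.
With dosing unchanged, steady-state concentration scales as 1/CL: 35 / 0.7535 = 46 μmol/L.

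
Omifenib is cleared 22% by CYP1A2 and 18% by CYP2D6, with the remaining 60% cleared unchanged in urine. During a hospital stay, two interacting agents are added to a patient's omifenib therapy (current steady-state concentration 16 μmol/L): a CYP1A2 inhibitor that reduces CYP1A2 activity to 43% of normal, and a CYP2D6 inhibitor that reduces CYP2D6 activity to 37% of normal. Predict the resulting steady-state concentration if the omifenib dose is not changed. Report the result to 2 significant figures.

The CYP1A2 pathway (22% of clearance) falls to 0.43× activity: 0.22 × 0.43 = 0.0946.
The CYP2D6 pathway (18% of clearance) is reduced to 0.37× activity: 0.18 × 0.37 = 0.0666.
The remaining 60% of clearance is unaffected.
Relative clearance = 0.0946 + 0.0666 + 0.6 = 0.7612.
New steady-state concentration = 16 / 0.7612 = 21 μmol/L (concentration scales inversely with clearance).

21 μmol/L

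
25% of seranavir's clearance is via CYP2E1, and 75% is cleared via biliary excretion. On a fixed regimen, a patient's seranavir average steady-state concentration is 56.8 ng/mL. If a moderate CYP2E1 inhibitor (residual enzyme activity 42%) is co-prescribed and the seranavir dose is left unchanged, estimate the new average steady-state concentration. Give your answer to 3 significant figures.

The CYP2E1 pathway (25% of clearance) drops to 0.42× activity: 0.25 × 0.42 = 0.105.
The remaining 75% of clearance is unaffected.
New clearance relative to baseline: 0.105 + 0.75 = 0.855.
Average steady-state concentration ∝ 1/CL, so new value = 56.8 / 0.855 = 66.4 ng/mL.

66.4 ng/mL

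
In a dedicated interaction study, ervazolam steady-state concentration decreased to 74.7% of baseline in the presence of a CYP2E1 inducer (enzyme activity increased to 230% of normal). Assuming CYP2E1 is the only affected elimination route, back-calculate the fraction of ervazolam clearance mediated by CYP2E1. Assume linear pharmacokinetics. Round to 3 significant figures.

Write x for the fraction cleared via CYP2E1. The observed steady-state concentration change means clearance rose to 1/0.747 = 1.339 of baseline.
Setting x·2.3 + (1 − x) = 1.339 and solving: x = (1.339 − 1)/(2.3 − 1) = 0.261.

0.261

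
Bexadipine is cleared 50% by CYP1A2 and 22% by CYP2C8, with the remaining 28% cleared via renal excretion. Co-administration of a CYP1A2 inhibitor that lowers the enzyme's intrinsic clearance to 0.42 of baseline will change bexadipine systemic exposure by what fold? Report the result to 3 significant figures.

1.41

The CYP1A2 pathway (50% of clearance) is reduced to 0.42× activity: 0.5 × 0.42 = 0.21.
CYP2C8 (22%) and the residual 28% are unaffected.
Relative clearance = 0.21 + 0.22 + 0.28 = 0.71.
Since systemic exposure ∝ 1/CL, the ratio is 1 / 0.71 = 1.41.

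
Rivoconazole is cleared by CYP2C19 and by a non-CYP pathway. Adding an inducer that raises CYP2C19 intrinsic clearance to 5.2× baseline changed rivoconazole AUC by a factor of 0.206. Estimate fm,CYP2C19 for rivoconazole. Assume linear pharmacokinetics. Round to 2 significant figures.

Write x for the fraction cleared via CYP2C19. The observed AUC change means clearance rose to 1/0.206 = 4.854 of baseline.
Setting x·5.2 + (1 − x) = 4.854 and solving: x = (4.854 − 1)/(5.2 − 1) = 0.92.

0.92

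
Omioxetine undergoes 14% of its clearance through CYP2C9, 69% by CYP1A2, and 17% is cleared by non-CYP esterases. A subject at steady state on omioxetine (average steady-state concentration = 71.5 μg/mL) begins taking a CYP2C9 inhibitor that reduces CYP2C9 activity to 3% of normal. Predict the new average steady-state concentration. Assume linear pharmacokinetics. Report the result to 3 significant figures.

The CYP2C9 pathway (14% of clearance) drops to 0.03× activity: 0.14 × 0.03 = 0.0042.
CYP1A2 (69%) and the residual 17% are unaffected.
CL_new/CL_old = 0.0042 + 0.69 + 0.17 = 0.8642.
With dosing unchanged, average steady-state concentration scales as 1/CL: 71.5 / 0.8642 = 82.7 μg/mL.

82.7 μg/mL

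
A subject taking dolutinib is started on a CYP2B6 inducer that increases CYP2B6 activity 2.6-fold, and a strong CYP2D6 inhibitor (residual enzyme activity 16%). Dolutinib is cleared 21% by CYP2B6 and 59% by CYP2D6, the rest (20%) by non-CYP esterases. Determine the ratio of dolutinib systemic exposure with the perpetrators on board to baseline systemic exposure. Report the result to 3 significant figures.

The CYP2B6 pathway (21% of clearance) is boosted to 2.6× activity: 0.21 × 2.6 = 0.546.
The CYP2D6 pathway (59% of clearance) drops to 0.16× activity: 0.59 × 0.16 = 0.0944.
Non-CYP routes (20%) are unchanged.
New clearance relative to baseline: 0.546 + 0.0944 + 0.2 = 0.8404.
Systemic exposure ∝ 1/CL: fold-change = 1 / 0.8404 = 1.19.

1.19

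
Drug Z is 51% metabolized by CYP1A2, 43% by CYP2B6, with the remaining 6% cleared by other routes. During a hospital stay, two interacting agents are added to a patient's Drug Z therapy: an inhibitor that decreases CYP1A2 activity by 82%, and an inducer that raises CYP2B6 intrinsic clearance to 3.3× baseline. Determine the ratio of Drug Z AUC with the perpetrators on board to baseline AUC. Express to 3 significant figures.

CYP1A2: 0.51 × 0.18 = 0.0918
CYP2B6: 0.43 × 3.3 = 1.419
Other: 0.06 (unchanged)
New clearance relative to baseline: 0.0918 + 1.419 + 0.06 = 1.5708.
AUC ∝ 1/CL: fold-change = 1 / 1.5708 = 0.637.

0.637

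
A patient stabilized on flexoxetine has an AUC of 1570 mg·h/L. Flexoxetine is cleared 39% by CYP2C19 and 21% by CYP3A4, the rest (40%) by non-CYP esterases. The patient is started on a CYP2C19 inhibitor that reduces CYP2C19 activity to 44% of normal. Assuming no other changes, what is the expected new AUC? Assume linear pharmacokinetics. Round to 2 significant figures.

The CYP2C19 pathway (39% of clearance) drops to 0.44× activity: 0.39 × 0.44 = 0.1716.
CYP3A4 (21%) and the residual 40% are unaffected.
CL_new/CL_old = 0.1716 + 0.21 + 0.4 = 0.7816.
New AUC = baseline ÷ relative clearance = 1570 / 0.7816 = 2.0 × 10³ mg·h/L.

2.0 × 10³ mg·h/L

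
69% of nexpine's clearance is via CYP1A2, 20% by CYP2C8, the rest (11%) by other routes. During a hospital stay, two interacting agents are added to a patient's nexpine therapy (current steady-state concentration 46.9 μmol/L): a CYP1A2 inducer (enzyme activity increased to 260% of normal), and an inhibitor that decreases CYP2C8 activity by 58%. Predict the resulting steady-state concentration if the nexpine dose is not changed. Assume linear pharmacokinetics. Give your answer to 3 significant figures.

23.6 μmol/L

CYP1A2: 0.69 × 2.6 = 1.794
CYP2C8: 0.2 × 0.42 = 0.084
Other: 0.11 (unchanged)
CL_new/CL_old = 1.794 + 0.084 + 0.11 = 1.988.
Dividing the baseline by the relative clearance: 46.9 / 1.988 = 23.6 μmol/L.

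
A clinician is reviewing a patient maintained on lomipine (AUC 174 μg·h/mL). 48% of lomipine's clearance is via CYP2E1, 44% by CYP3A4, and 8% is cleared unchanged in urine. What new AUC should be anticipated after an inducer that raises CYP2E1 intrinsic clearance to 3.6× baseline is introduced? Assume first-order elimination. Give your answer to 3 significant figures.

CYP2E1: 0.48 × 3.6 = 1.728
CYP3A4: 0.44 (unchanged)
Other: 0.08 (unchanged)
New clearance relative to baseline: 1.728 + 0.44 + 0.08 = 2.248.
AUC ∝ 1/CL, so new value = 174 / 2.248 = 77.4 μg·h/mL.

77.4 μg·h/mL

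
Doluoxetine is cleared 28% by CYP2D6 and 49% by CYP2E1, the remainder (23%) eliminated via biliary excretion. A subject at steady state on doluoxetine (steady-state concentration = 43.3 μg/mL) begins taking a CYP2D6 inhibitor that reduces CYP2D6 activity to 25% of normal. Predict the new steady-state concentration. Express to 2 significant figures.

CYP2D6: 0.28 × 0.25 = 0.07
CYP2E1: 0.49 (unchanged)
Other: 0.23 (unchanged)
New clearance relative to baseline: 0.07 + 0.49 + 0.23 = 0.79.
With dosing unchanged, steady-state concentration scales as 1/CL: 43.3 / 0.79 = 55 μg/mL.

55 μg/mL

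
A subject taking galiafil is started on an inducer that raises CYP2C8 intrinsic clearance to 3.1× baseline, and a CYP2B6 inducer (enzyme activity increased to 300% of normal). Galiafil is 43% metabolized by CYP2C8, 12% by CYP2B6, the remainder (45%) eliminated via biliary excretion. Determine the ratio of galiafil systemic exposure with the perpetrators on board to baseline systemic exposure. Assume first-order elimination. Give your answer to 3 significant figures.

CYP2C8: 0.43 × 3.1 = 1.333
CYP2B6: 0.12 × 3 = 0.36
Other: 0.45 (unchanged)
New clearance relative to baseline: 1.333 + 0.36 + 0.45 = 2.143.
Net systemic exposure ratio = 1 / 2.143 = 0.467.

0.467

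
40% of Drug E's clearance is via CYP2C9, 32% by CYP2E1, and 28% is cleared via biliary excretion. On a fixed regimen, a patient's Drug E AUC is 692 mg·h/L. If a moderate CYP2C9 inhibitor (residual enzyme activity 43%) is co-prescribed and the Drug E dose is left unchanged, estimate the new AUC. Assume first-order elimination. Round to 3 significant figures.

896 mg·h/L

The CYP2C9 pathway (40% of clearance) is reduced to 0.43× activity: 0.4 × 0.43 = 0.172.
CYP2E1 (32%) and the residual 28% are unaffected.
CL_new/CL_old = 0.172 + 0.32 + 0.28 = 0.772.
With dosing unchanged, AUC scales as 1/CL: 692 / 0.772 = 896 mg·h/L.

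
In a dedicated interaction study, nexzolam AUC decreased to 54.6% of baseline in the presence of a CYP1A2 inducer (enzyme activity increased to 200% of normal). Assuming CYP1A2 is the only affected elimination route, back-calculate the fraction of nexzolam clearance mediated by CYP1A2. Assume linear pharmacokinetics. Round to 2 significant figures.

Let fm be the CYP1A2 fraction. New clearance relative to baseline = fm × 2 + (1 − fm).
AUC ratio = 1 / (new CL fraction), so new CL fraction = 1 / 0.546 = 1.832.
fm × 2 + 1 − fm = 1.832  ⇒  fm × (2 − 1) = 0.8315  ⇒  fm = 0.83.

0.83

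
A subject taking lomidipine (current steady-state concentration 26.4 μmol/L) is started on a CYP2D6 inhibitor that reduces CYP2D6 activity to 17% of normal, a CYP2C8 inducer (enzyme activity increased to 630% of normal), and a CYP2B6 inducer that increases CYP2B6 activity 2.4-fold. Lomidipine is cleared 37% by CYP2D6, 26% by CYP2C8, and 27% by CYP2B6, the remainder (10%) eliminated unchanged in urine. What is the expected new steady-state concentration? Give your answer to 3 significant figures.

The CYP2D6 pathway (37% of clearance) is reduced to 0.17× activity: 0.37 × 0.17 = 0.0629.
The CYP2C8 pathway (26% of clearance) is boosted to 6.3× activity: 0.26 × 6.3 = 1.638.
The CYP2B6 pathway (27% of clearance) increases to 2.4× activity: 0.27 × 2.4 = 0.648.
Non-CYP routes (10%) are unchanged.
CL_new/CL_old = 0.0629 + 1.638 + 0.648 + 0.1 = 2.4489.
New steady-state concentration = 26.4 / 2.4489 = 10.8 μmol/L (concentration scales inversely with clearance).

10.8 μmol/L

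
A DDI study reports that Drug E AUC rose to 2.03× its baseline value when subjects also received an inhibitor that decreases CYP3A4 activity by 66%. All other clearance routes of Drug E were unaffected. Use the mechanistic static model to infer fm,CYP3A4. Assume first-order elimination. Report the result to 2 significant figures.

0.77

Write x for the fraction cleared via CYP3A4. The observed AUC change means clearance fell to 1/2.03 = 0.4926 of baseline.
Only the CYP3A4 route changed, so 0.4926 = x·0.34 + (1 − x), giving x = 0.77.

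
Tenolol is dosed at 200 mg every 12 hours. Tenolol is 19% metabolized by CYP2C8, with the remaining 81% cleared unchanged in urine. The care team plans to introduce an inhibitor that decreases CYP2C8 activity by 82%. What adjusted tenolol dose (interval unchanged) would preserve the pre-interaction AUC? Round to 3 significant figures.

169 mg

The CYP2C8 pathway (19% of clearance) drops to 0.18× activity: 0.19 × 0.18 = 0.0342.
The remaining 81% of clearance is unaffected.
CL_new/CL_old = 0.0342 + 0.81 = 0.8442.
Css,avg = (dose rate)/CL, so holding Css fixed requires dose ∝ CL: 200 × 0.8442 = 169 mg.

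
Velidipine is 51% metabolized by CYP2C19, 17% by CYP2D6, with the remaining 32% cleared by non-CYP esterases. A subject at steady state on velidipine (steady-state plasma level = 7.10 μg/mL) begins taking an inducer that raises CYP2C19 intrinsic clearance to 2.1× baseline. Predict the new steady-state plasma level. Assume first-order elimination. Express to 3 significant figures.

4.55 μg/mL

The CYP2C19 pathway (51% of clearance) is boosted to 2.1× activity: 0.51 × 2.1 = 1.071.
CYP2D6 (17%) and the residual 32% are unaffected.
New clearance relative to baseline: 1.071 + 0.17 + 0.32 = 1.561.
With dosing unchanged, steady-state plasma level scales as 1/CL: 7.10 / 1.561 = 4.55 μg/mL.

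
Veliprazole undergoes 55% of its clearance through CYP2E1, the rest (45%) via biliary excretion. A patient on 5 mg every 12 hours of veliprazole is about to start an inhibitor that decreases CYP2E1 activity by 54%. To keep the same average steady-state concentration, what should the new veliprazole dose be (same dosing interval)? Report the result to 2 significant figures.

3.5 mg

The CYP2E1 pathway (55% of clearance) drops to 0.46× activity: 0.55 × 0.46 = 0.253.
Non-CYP routes (45%) are unchanged.
Relative clearance = 0.253 + 0.45 = 0.703.
Css,avg = (dose rate)/CL, so holding Css fixed requires dose ∝ CL: 5 × 0.703 = 3.5 mg.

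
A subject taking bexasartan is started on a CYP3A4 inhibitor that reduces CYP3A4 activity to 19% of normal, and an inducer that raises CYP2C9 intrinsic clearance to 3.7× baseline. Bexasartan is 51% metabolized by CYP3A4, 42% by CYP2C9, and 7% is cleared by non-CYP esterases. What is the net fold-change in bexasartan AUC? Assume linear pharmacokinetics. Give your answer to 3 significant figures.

0.581

CYP3A4: 0.51 × 0.19 = 0.0969
CYP2C9: 0.42 × 3.7 = 1.554
Other: 0.07 (unchanged)
New clearance relative to baseline: 0.0969 + 1.554 + 0.07 = 1.7209.
Because AUC varies inversely with clearance, the combined effect is 1 / 1.7209 = 0.581.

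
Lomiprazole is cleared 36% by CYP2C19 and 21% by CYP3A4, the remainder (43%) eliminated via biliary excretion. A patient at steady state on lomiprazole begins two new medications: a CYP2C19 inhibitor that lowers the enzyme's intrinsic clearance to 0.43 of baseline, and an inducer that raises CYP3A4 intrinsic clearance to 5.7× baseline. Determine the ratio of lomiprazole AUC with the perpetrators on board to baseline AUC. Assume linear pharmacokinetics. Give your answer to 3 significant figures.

CYP2C19: 0.36 × 0.43 = 0.1548
CYP3A4: 0.21 × 5.7 = 1.197
Other: 0.43 (unchanged)
CL_new/CL_old = 0.1548 + 1.197 + 0.43 = 1.7818.
Net AUC ratio = 1 / 1.7818 = 0.561.

0.561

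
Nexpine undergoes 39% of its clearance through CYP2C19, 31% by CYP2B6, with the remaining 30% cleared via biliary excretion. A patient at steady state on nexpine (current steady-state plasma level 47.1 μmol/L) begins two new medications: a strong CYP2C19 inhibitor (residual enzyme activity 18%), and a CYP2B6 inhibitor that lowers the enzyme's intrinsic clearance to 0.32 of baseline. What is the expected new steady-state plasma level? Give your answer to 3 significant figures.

100 μmol/L

The CYP2C19 pathway (39% of clearance) drops to 0.18× activity: 0.39 × 0.18 = 0.0702.
The CYP2B6 pathway (31% of clearance) is reduced to 0.32× activity: 0.31 × 0.32 = 0.0992.
Non-CYP routes (30%) are unchanged.
New clearance relative to baseline: 0.0702 + 0.0992 + 0.3 = 0.4694.
New steady-state plasma level = 47.1 / 0.4694 = 100 μmol/L (concentration scales inversely with clearance).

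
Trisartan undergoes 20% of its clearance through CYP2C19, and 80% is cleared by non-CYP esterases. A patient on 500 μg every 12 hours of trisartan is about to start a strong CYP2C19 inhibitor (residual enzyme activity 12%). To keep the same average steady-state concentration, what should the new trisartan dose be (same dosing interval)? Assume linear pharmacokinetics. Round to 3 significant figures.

412 μg

The CYP2C19 pathway (20% of clearance) falls to 0.12× activity: 0.2 × 0.12 = 0.024.
Non-CYP routes (80%) are unchanged.
CL_new/CL_old = 0.024 + 0.8 = 0.824.
To maintain the same steady-state level, dose must scale with clearance: new dose = 500 × 0.824 = 412 μg.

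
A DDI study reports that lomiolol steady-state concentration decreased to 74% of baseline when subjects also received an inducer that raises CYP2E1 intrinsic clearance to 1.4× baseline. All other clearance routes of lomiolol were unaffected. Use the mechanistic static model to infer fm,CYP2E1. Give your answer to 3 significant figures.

CL'/CL = 1 / 0.740 = 1.351
1.4·fm + (1 − fm) = 1.351
fm = (1.351 − 1) / (1.4 − 1) = 0.878

0.878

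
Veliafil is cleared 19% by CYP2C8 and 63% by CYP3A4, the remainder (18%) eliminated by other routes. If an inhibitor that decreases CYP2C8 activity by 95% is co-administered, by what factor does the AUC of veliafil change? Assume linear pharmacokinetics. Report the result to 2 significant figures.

The CYP2C8 pathway (19% of clearance) is reduced to 0.05× activity: 0.19 × 0.05 = 0.0095.
CYP3A4 (63%) and the residual 18% are unaffected.
CL_new/CL_old = 0.0095 + 0.63 + 0.18 = 0.8195.
Since AUC ∝ 1/CL, the ratio is 1 / 0.8195 = 1.2.

1.2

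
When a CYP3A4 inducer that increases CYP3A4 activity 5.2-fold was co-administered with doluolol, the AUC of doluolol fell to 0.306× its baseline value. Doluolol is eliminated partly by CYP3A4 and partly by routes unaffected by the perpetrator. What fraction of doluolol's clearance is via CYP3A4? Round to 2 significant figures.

Write x for the fraction cleared via CYP3A4. The observed AUC change means clearance rose to 1/0.306 = 3.268 of baseline.
Setting x·5.2 + (1 − x) = 3.268 and solving: x = (3.268 − 1)/(5.2 − 1) = 0.54.

0.54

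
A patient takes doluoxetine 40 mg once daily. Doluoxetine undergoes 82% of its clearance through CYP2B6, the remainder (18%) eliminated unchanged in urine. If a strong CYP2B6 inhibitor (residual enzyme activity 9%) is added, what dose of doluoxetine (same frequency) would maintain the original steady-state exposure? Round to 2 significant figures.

10 mg

The CYP2B6 pathway (82% of clearance) is reduced to 0.09× activity: 0.82 × 0.09 = 0.0738.
The remaining 18% of clearance is unaffected.
New clearance relative to baseline: 0.0738 + 0.18 = 0.2538.
Exposure is unchanged when dose changes in proportion to clearance. New dose = 40 mg × 0.2538 = 10 mg.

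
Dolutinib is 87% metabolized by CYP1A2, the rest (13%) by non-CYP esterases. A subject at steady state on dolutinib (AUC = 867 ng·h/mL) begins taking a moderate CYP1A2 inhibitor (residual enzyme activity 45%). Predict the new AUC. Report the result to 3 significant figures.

1.66 × 10³ ng·h/mL

The CYP1A2 pathway (87% of clearance) falls to 0.45× activity: 0.87 × 0.45 = 0.3915.
Non-CYP routes (13%) are unchanged.
Relative clearance = 0.3915 + 0.13 = 0.5215.
AUC ∝ 1/CL, so new value = 867 / 0.5215 = 1.66 × 10³ ng·h/mL.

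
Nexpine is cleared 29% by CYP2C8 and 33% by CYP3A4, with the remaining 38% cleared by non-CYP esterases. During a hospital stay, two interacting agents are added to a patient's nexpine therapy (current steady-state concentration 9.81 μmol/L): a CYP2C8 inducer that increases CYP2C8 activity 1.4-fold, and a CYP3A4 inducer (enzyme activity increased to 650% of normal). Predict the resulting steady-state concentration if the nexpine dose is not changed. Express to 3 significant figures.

3.35 μmol/L

The CYP2C8 pathway (29% of clearance) rises to 1.4× activity: 0.29 × 1.4 = 0.406.
The CYP3A4 pathway (33% of clearance) increases to 6.5× activity: 0.33 × 6.5 = 2.145.
Non-CYP routes (38%) are unchanged.
Relative clearance = 0.406 + 2.145 + 0.38 = 2.931.
Dividing the baseline by the relative clearance: 9.81 / 2.931 = 3.35 μmol/L.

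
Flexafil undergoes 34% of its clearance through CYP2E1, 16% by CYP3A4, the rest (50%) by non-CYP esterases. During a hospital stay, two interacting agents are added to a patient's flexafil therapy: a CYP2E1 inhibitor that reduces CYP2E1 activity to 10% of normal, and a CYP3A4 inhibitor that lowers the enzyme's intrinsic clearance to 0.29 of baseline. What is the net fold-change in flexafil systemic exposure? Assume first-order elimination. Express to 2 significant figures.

1.7

CYP2E1: 0.34 × 0.1 = 0.034
CYP3A4: 0.16 × 0.29 = 0.0464
Other: 0.5 (unchanged)
New clearance relative to baseline: 0.034 + 0.0464 + 0.5 = 0.5804.
Because systemic exposure varies inversely with clearance, the combined effect is 1 / 0.5804 = 1.7.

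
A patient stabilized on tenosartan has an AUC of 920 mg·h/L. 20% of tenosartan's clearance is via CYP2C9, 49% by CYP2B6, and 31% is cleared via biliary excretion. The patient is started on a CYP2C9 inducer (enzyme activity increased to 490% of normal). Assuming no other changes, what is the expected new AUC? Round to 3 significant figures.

The CYP2C9 pathway (20% of clearance) is boosted to 4.9× activity: 0.2 × 4.9 = 0.98.
CYP2B6 (49%) and the residual 31% are unaffected.
New clearance relative to baseline: 0.98 + 0.49 + 0.31 = 1.78.
With dosing unchanged, AUC scales as 1/CL: 920 / 1.78 = 517 mg·h/L.

517 mg·h/L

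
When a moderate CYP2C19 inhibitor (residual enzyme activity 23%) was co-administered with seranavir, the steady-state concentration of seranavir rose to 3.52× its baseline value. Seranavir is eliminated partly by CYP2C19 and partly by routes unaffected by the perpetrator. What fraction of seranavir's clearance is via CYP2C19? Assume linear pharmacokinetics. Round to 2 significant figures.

0.93

CL'/CL = 1 / 3.52 = 0.2841
0.23·fm + (1 − fm) = 0.2841
fm = (0.2841 − 1) / (0.23 − 1) = 0.93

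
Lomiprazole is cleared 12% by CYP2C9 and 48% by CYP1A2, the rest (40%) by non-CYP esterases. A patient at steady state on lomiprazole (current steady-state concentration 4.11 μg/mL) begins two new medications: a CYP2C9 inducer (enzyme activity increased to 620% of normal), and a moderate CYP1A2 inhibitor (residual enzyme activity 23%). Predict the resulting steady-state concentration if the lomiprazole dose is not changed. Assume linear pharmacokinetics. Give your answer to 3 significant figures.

CYP2C9: 0.12 × 6.2 = 0.744
CYP1A2: 0.48 × 0.23 = 0.1104
Other: 0.4 (unchanged)
CL_new/CL_old = 0.744 + 0.1104 + 0.4 = 1.2544.
New steady-state concentration = 4.11 / 1.2544 = 3.28 μg/mL (concentration scales inversely with clearance).

3.28 μg/mL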